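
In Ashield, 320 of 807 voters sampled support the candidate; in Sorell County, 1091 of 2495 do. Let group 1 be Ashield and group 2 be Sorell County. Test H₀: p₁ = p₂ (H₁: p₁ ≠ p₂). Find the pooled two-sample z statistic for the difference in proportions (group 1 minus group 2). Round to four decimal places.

p̂₁ = 320/807 = 0.3965304, p̂₂ = 1091/2495 = 0.4372745.
Pooled p̂ = (320+1091)/(807+2495) = 1411/3302 = 0.4273168.
SE = √(p̂(1−p̂)(1/n₁+1/n₂)) = √(0.4273168·0.5726832·0.00163996) = √(0.000401326) = 0.0200331.
z = (0.3965304 − 0.4372745)/0.0200331 = -0.0407441/0.0200331 = -2.0338.

z = -2.0338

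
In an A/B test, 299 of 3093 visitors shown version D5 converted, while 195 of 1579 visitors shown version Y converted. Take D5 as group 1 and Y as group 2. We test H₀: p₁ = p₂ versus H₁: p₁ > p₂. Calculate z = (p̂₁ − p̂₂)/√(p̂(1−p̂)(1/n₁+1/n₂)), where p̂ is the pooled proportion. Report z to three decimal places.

p̂₁ = 299/3093 ≈ 0.09667, p̂₂ = 195/1579 ≈ 0.12350.
Pooled p̂ = (299+195)/(3093+1579) = 494/4672 = 0.10574.
SE = √(p̂(1−p̂)(1/n₁+1/n₂)) = √(0.10574·0.89426·0.000956623) = √(9.04546e-05) = 0.00951.
z = (0.09667 − 0.12350)/0.00951 = -0.02683/0.00951 = -2.821.
p-value = P(Z > -2.821) ≈ 0.9976.

z = -2.821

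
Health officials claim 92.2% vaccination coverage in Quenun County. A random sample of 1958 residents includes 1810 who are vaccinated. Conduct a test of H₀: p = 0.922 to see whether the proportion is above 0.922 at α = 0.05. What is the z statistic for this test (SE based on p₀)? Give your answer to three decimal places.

z = 0.398

p̂ = 1810/1958 ≈ 0.92441.
SE = √(p₀(1−p₀)/n) = √(0.071916/1958) = 0.00606.
z = (0.92441 − 0.922)/0.00606 = 0.00241/0.00606 = 0.398.
p-value = P(Z > 0.398) ≈ 0.3453. With α = 0.05, fail to reject H₀.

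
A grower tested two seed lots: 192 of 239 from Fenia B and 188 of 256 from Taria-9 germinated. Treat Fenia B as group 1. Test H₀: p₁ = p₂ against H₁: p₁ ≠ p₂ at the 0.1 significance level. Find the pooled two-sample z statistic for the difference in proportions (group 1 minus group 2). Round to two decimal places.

z = 1.82

p̂₁ = 192/239 ≈ 0.80335, p̂₂ = 188/256 ≈ 0.73438.
Pooled p̂ = (192+188)/(239+256) = 380/495 = 0.76768.
SE = √(p̂(1−p̂)(1/n₁+1/n₂)) = √(0.76768·0.23232·0.00809035) = √(0.00144291) = 0.03799.
z = (0.80335 − 0.73438)/0.03799 = 0.06897/0.03799 = 1.82.
p-value = 2·P(Z > 1.816) ≈ 0.0694, so at α = 0.1 we reject H₀.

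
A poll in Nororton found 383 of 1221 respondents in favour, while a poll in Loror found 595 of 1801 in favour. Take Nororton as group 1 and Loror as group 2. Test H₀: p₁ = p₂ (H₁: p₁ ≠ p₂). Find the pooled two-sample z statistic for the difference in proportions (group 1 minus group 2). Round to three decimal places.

z = -0.963

p̂₁ = 383/1221 ≈ 0.31368, p̂₂ = 595/1801 ≈ 0.33037.
Pooled p̂ = (383+595)/(1221+1801) = 978/3022 = 0.32363.
SE = √(0.218892 × 0.00137425) = 0.01734.
z = (0.31368 − 0.33037)/0.01734 = -0.01669/0.01734 = -0.963.
p-value = 2·P(Z > 0.963) ≈ 0.3358.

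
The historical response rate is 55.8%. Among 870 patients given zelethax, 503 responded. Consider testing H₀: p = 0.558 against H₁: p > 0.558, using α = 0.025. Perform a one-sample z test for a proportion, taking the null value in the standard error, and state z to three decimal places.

z = 1.197

p̂ = 503/870 ≈ 0.57816.
Standard error under H₀: √(0.558×0.442/870) = 0.01684.
z = (0.57816 − 0.558)/0.01684 = 0.02016/0.01684 = 1.197.
p-value = P(Z > 1.197) ≈ 0.1156, so at α = 0.025 we fail to reject H₀.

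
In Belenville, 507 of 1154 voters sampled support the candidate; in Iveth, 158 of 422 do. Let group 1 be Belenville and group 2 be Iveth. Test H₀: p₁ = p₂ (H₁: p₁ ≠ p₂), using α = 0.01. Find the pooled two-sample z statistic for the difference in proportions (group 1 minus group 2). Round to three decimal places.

p̂₁ = 507/1154 ≈ 0.43934, p̂₂ = 158/422 ≈ 0.37441.
Pooled p̂ = (507+158)/(1154+422) = 665/1576 = 0.42195.
SE = √(0.243909 × 0.00323622) = 0.02810.
z = (0.43934 − 0.37441)/0.02810 = 0.06493/0.02810 = 2.311.
Two-sided p-value ≈ 2·Φ(−2.311) = 0.0208, so at α = 0.01 we fail to reject H₀.

z = 2.311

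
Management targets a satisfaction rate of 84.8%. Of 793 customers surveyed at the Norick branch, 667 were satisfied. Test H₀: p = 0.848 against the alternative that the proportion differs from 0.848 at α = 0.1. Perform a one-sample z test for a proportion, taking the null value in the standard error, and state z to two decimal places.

p̂ = 667/793 ≈ 0.8411.
Under H₀, SE = √(0.848·0.152/793) = √(0.000162542) = 0.0127.
z = (0.8411 − 0.848)/0.0127 = -0.0069/0.0127 = -0.54.
p-value = 2·P(Z > 0.540) ≈ 0.5889, so at α = 0.1 we fail to reject H₀.

z = -0.54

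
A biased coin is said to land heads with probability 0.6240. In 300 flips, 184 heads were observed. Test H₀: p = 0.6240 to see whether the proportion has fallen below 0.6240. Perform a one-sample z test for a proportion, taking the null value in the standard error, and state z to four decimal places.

z = -0.3814

p̂ = 184/300 = 0.613333.
Standard error under H₀: √(0.624×0.376/300) = 0.027966.
z = (0.613333 − 0.624)/0.027966 = -0.010667/0.027966 = -0.3814.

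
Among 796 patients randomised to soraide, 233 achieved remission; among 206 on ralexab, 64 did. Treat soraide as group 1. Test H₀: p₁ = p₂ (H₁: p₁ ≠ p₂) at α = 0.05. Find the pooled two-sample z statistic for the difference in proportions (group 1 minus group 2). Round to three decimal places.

z = -0.503

p̂₁ = 233/796 = 0.29271, p̂₂ = 64/206 = 0.31068.
Pooled p̂ = (233+64)/(796+206) = 297/1002 = 0.29641.
SE = √(p̂(1−p̂)(1/n₁+1/n₂)) = √(0.29641·0.70359·0.00611065) = √(0.00127438) = 0.03570.
z = (0.29271 − 0.31068)/0.03570 = -0.01797/0.03570 = -0.503.
Two-sided p-value ≈ 2·Φ(−0.503) = 0.6148, so at α = 0.05 we fail to reject H₀.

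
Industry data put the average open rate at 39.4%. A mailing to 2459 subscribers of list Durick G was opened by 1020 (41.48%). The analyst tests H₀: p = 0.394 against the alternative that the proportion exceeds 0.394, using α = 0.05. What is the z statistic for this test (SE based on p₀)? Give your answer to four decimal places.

z = 2.1111

p̂ = 1020/2459 = 0.414803.
Standard error under H₀: √(0.394×0.606/2459) = 0.009854.
z = (0.414803 − 0.394)/0.009854 = 0.020803/0.009854 = 2.1111.
p-value = P(Z > 2.111) ≈ 0.0174. With α = 0.05, reject H₀.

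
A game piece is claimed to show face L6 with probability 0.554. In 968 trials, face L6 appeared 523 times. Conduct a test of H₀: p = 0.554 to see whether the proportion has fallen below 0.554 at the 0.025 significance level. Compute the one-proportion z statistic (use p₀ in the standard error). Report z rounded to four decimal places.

z = -0.8582

p̂ = 523/968 = 0.540289.
SE = √(p₀(1−p₀)/n) = √(0.24708/968) = 0.015977.
z = (0.540289 − 0.554)/0.015977 = -0.013711/0.015977 = -0.8582.
p-value = P(Z < -0.858) ≈ 0.1954. With α = 0.025, fail to reject H₀.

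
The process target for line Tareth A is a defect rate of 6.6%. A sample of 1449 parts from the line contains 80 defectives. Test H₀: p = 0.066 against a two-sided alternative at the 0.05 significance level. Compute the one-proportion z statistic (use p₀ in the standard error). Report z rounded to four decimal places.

z = -1.6542

p̂ = 80/1449 ≈ 0.0552105.
Standard error under H₀: √(0.066×0.934/1449) = 0.0065225.
z = (0.0552105 − 0.066)/0.0065225 = -0.0107895/0.0065225 = -1.6542.
p-value = 2·P(Z > 1.654) ≈ 0.0981. With α = 0.05, fail to reject H₀.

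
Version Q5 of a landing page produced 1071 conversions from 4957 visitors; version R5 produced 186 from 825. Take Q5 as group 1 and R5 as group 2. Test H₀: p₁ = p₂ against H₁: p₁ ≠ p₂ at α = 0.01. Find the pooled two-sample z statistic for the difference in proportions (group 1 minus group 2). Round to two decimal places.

p̂₁ = 1071/4957 = 0.2161, p̂₂ = 186/825 = 0.2255.
Pooled p̂ = (1071+186)/(4957+825) = 1257/5782 = 0.2174.
SE = √(0.170137 × 0.00141386) = 0.0155.
z = (0.2161 − 0.2255)/0.0155 = -0.0094/0.0155 = -0.61.
p-value = 2·P(Z > 0.606) ≈ 0.5446, so at α = 0.01 we fail to reject H₀.

z = -0.61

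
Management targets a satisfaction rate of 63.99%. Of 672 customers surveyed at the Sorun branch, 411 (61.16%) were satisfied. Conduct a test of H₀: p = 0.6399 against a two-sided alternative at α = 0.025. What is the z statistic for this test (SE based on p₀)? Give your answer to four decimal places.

z = -1.5279

p̂ = 411/672 = 0.611607.
SE = √(p₀(1−p₀)/n) = √(0.23043/672) = 0.018518.
z = (0.611607 − 0.6399)/0.018518 = -0.028293/0.018518 = -1.5279.
p-value = 2·P(Z > 1.528) ≈ 0.1265, so at α = 0.025 we fail to reject H₀.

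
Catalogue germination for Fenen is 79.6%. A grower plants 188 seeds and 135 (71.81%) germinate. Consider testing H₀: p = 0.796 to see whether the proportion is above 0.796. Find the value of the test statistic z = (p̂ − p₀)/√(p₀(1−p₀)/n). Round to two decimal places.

z = -2.65

p̂ = 135/188 = 0.7181.
SE = √(p₀(1−p₀)/n) = √(0.16238/188) = 0.0294.
z = (0.7181 − 0.796)/0.0294 = -0.0779/0.0294 = -2.65.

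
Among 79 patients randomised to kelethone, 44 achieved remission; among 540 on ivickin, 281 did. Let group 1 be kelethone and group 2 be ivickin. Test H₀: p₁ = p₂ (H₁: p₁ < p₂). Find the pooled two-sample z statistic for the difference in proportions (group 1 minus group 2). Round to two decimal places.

p̂₁ = 44/79 ≈ 0.5570, p̂₂ = 281/540 ≈ 0.5204.
Pooled p̂ = (44+281)/(79+540) = 325/619 = 0.5250.
SE = √(p̂(1−p̂)(1/n₁+1/n₂)) = √(0.5250·0.4750·0.0145101) = √(0.00361842) = 0.0602.
z = (0.5570 − 0.5204)/0.0602 = 0.0366/0.0602 = 0.61.

z = 0.61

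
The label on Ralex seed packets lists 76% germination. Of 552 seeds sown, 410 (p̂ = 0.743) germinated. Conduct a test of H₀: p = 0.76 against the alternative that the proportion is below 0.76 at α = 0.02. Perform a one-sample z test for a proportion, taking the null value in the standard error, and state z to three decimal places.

z = -0.949

p̂ = 410/552 = 0.74275.
Under H₀, SE = √(0.76·0.24/552) = √(0.000330435) = 0.01818.
z = (0.74275 − 0.76)/0.01818 = -0.01725/0.01818 = -0.949.
p-value = P(Z < -0.949) ≈ 0.1714. With α = 0.02, fail to reject H₀.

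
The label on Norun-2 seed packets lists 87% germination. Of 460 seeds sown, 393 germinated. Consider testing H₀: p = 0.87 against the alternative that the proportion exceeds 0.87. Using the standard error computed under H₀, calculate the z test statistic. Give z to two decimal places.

p̂ = 393/460 ≈ 0.8543.
Standard error under H₀: √(0.87×0.13/460) = 0.0157.
z = (0.8543 − 0.87)/0.0157 = -0.0157/0.0157 = -1.00.
p-value = P(Z > -0.998) ≈ 0.8409.

z = -1.00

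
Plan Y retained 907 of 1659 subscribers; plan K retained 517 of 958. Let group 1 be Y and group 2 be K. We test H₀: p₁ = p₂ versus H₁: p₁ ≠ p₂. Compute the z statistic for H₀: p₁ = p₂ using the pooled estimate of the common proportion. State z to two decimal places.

p̂₁ = 907/1659 ≈ 0.5467, p̂₂ = 517/958 ≈ 0.5397.
Pooled p̂ = (907+517)/(1659+958) = 1424/2617 = 0.5441.
SE = √(p̂(1−p̂)(1/n₁+1/n₂)) = √(0.5441·0.4559·0.00164661) = √(0.000408446) = 0.0202.
z = (0.5467 − 0.5397)/0.0202 = 0.0070/0.0202 = 0.35.

z = 0.35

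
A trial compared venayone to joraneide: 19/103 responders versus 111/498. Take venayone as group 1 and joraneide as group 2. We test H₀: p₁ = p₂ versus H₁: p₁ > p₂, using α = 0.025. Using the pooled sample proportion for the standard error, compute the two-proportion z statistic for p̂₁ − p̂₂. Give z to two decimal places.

p̂₁ = 19/103 = 0.1845, p̂₂ = 111/498 = 0.2229.
Pooled p̂ = (19+111)/(103+498) = 130/601 = 0.2163.
SE = √(p̂(1−p̂)(1/n₁+1/n₂)) = √(0.2163·0.7837·0.0117168) = √(0.0019862) = 0.0446.
z = (0.1845 − 0.2229)/0.0446 = -0.0384/0.0446 = -0.86.
p-value = P(Z > -0.862) ≈ 0.8057. With α = 0.025, fail to reject H₀.

z = -0.86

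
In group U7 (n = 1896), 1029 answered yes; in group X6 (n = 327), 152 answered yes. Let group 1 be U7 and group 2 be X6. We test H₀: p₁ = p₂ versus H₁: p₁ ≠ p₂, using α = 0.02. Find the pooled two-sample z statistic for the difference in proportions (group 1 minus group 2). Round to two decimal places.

p̂₁ = 1029/1896 = 0.5427, p̂₂ = 152/327 = 0.4648.
Pooled p̂ = (1029+152)/(1896+327) = 1181/2223 = 0.5313.
SE = √(0.249023 × 0.00358553) = 0.0299.
z = (0.5427 − 0.4648)/0.0299 = 0.0779/0.0299 = 2.61.
Two-sided p-value ≈ 2·Φ(−2.607) = 0.0091. With α = 0.02, reject H₀.

z = 2.61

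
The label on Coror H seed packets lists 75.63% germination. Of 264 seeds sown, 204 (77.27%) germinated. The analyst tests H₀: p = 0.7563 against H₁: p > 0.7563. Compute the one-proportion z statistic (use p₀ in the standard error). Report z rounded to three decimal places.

z = 0.622

p̂ = 204/264 ≈ 0.77273.
Standard error under H₀: √(0.7563×0.2437/264) = 0.02642.
z = (0.77273 − 0.7563)/0.02642 = 0.01643/0.02642 = 0.622.
p-value = P(Z > 0.622) ≈ 0.2671.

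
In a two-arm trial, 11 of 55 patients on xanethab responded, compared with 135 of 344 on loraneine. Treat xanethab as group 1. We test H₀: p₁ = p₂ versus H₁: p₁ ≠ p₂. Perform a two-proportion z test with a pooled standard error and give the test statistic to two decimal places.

p̂₁ = 11/55 ≈ 0.2000, p̂₂ = 135/344 ≈ 0.3924.
Pooled p̂ = (11+135)/(55+344) = 146/399 = 0.3659.
SE = √(p̂(1−p̂)(1/n₁+1/n₂)) = √(0.3659·0.6341·0.0210888) = √(0.00489305) = 0.0700.
z = (0.2000 − 0.3924)/0.0700 = -0.1924/0.0700 = -2.75.
Two-sided p-value ≈ 2·Φ(−2.751) = 0.0059.

z = -2.75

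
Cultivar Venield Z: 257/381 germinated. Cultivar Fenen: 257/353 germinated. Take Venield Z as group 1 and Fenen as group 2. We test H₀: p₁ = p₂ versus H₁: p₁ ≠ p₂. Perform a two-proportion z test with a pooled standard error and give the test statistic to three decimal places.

p̂₁ = 257/381 ≈ 0.67454, p̂₂ = 257/353 ≈ 0.72805.
Pooled p̂ = (257+257)/(381+353) = 514/734 = 0.70027.
SE = √(p̂(1−p̂)(1/n₁+1/n₂)) = √(0.70027·0.29973·0.00545753) = √(0.00114549) = 0.03385.
z = (0.67454 − 0.72805)/0.03385 = -0.05351/0.03385 = -1.581.

z = -1.581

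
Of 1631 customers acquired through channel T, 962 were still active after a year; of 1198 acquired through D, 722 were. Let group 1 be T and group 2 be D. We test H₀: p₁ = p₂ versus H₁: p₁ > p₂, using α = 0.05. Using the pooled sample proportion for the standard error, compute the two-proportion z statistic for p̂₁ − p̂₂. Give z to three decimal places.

p̂₁ = 962/1631 = 0.58982, p̂₂ = 722/1198 = 0.60267.
Pooled p̂ = (962+722)/(1631+1198) = 1684/2829 = 0.59526.
SE = √(p̂(1−p̂)(1/n₁+1/n₂)) = √(0.59526·0.40474·0.00144785) = √(0.000348822) = 0.01868.
z = (0.58982 − 0.60267)/0.01868 = -0.01285/0.01868 = -0.688.
p-value = P(Z > -0.688) ≈ 0.7543. With α = 0.05, fail to reject H₀.

z = -0.688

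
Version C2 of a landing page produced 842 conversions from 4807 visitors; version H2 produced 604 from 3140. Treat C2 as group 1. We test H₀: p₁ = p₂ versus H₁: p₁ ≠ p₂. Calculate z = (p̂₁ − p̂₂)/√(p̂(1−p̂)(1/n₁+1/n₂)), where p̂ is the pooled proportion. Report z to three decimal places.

z = -1.942

p̂₁ = 842/4807 = 0.175161, p̂₂ = 604/3140 = 0.192357.
Pooled p̂ = (842+604)/(4807+3140) = 1446/7947 = 0.181955.
SE = √(p̂(1−p̂)(1/n₁+1/n₂)) = √(0.181955·0.818045·0.000526501) = √(7.83685e-05) = 0.008853.
z = (0.175161 − 0.192357)/0.008853 = -0.017196/0.008853 = -1.942.
Two-sided p-value ≈ 2·Φ(−1.942) = 0.0521.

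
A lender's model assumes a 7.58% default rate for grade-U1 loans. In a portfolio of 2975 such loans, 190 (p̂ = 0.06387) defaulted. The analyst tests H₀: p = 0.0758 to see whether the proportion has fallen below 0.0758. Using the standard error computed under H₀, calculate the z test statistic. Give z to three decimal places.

z = -2.459

p̂ = 190/2975 ≈ 0.063866.
Standard error under H₀: √(0.0758×0.9242/2975) = 0.004853.
z = (0.063866 − 0.0758)/0.004853 = -0.011934/0.004853 = -2.459.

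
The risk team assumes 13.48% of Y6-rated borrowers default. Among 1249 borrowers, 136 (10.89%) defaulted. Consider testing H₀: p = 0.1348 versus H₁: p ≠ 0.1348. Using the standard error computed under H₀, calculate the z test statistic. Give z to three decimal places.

z = -2.682

p̂ = 136/1249 ≈ 0.10889.
SE = √(p₀(1−p₀)/n) = √(0.11663/1249) = 0.00966.
z = (0.10889 − 0.1348)/0.00966 = -0.02591/0.00966 = -2.682.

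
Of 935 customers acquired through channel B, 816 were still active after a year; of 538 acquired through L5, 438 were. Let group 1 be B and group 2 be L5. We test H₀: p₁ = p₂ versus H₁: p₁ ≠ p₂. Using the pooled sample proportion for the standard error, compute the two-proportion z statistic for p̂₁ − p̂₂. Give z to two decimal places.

p̂₁ = 816/935 ≈ 0.8727, p̂₂ = 438/538 ≈ 0.8141.
Pooled p̂ = (816+438)/(935+538) = 1254/1473 = 0.8513.
SE = √(0.126572 × 0.00292825) = 0.0193.
z = (0.8727 − 0.8141)/0.0193 = 0.0586/0.0193 = 3.04.
Two-sided p-value ≈ 2·Φ(−3.044) = 0.0023.

z = 3.04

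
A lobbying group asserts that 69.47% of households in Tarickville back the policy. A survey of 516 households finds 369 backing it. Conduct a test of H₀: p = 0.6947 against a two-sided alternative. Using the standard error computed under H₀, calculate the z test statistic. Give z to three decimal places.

z = 1.007

p̂ = 369/516 ≈ 0.71512.
Standard error under H₀: √(0.6947×0.3053/516) = 0.02027.
z = (0.71512 − 0.6947)/0.02027 = 0.02042/0.02027 = 1.007.
Two-sided p-value ≈ 2·Φ(−1.007) = 0.3139.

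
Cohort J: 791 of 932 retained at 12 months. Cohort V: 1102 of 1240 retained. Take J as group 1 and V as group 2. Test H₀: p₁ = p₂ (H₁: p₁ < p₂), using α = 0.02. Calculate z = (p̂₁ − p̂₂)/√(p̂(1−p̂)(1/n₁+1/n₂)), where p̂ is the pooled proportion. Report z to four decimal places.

p̂₁ = 791/932 = 0.8487124, p̂₂ = 1102/1240 = 0.8887097.
Pooled p̂ = (791+1102)/(932+1240) = 1893/2172 = 0.8715470.
SE = √(p̂(1−p̂)(1/n₁+1/n₂)) = √(0.8715470·0.1284530·0.00187941) = √(0.000210406) = 0.0145054.
z = (0.8487124 − 0.8887097)/0.0145054 = -0.0399973/0.0145054 = -2.7574.
p-value = P(Z < -2.757) ≈ 0.0029; since p < α = 0.02, reject H₀.

z = -2.7574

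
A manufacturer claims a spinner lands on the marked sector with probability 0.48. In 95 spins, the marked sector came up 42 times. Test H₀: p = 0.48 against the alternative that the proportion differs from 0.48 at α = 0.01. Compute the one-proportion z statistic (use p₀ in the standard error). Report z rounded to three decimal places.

z = -0.739

p̂ = 42/95 ≈ 0.44211.
Standard error under H₀: √(0.48×0.52/95) = 0.05126.
z = (0.44211 − 0.48)/0.05126 = -0.03789/0.05126 = -0.739.
p-value = 2·P(Z > 0.739) ≈ 0.4597. With α = 0.01, fail to reject H₀.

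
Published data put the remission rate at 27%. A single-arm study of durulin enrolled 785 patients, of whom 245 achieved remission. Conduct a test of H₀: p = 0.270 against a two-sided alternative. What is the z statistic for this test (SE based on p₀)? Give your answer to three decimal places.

p̂ = 245/785 ≈ 0.312102.
Under H₀, SE = √(0.27·0.73/785) = √(0.000251083) = 0.015846.
z = (0.312102 − 0.27)/0.015846 = 0.042102/0.015846 = 2.657.

z = 2.657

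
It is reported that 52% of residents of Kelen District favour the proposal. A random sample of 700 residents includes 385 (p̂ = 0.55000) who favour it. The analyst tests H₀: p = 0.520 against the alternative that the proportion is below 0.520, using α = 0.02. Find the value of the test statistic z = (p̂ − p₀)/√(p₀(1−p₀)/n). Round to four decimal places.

z = 1.5887

p̂ = 385/700 ≈ 0.550000.
SE = √(p₀(1−p₀)/n) = √(0.2496/700) = 0.018883.
z = (0.550000 − 0.52)/0.018883 = 0.030000/0.018883 = 1.5887.
p-value = P(Z < 1.589) ≈ 0.9439; since p > α = 0.02, fail to reject H₀.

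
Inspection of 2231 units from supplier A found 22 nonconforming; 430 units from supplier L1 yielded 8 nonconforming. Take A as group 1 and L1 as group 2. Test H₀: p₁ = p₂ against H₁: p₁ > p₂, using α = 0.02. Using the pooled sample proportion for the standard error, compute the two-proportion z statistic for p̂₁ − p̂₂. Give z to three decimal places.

p̂₁ = 22/2231 = 0.00986, p̂₂ = 8/430 = 0.01860.
Pooled p̂ = (22+8)/(2231+430) = 30/2661 = 0.01127.
SE = √(0.0111469 × 0.00277381) = 0.00556.
z = (0.00986 − 0.01860)/0.00556 = -0.00874/0.00556 = -1.572.
p-value = P(Z > -1.572) ≈ 0.9421, so at α = 0.02 we fail to reject H₀.

z = -1.572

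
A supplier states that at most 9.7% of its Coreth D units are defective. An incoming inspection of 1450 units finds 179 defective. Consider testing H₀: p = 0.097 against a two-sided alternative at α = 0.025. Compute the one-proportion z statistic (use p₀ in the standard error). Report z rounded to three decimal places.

p̂ = 179/1450 ≈ 0.123448.
Under H₀, SE = √(0.097·0.903/1450) = √(6.04076e-05) = 0.007772.
z = (0.123448 − 0.097)/0.007772 = 0.026448/0.007772 = 3.403.
Two-sided p-value ≈ 2·Φ(−3.403) = 0.0007; since p < α = 0.025, reject H₀.

z = 3.403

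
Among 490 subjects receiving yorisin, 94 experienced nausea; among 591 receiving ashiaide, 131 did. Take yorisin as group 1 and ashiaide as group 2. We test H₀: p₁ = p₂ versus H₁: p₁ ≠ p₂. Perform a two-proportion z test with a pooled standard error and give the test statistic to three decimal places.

p̂₁ = 94/490 = 0.19184, p̂₂ = 131/591 = 0.22166.
Pooled p̂ = (94+131)/(490+591) = 225/1081 = 0.20814.
SE = √(p̂(1−p̂)(1/n₁+1/n₂)) = √(0.20814·0.79186·0.00373286) = √(0.000615243) = 0.02480.
z = (0.19184 − 0.22166)/0.02480 = -0.02982/0.02480 = -1.202.

z = -1.202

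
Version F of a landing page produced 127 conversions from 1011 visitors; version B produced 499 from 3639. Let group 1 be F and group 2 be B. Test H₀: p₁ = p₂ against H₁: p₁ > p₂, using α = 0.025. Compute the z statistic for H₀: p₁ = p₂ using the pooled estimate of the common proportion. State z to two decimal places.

p̂₁ = 127/1011 ≈ 0.1256, p̂₂ = 499/3639 ≈ 0.1371.
Pooled p̂ = (127+499)/(1011+3639) = 626/4650 = 0.1346.
SE = √(0.1165 × 0.00126392) = 0.0121.
z = (0.1256 − 0.1371)/0.0121 = -0.0115/0.0121 = -0.95.
p-value = P(Z > -0.948) ≈ 0.8285. With α = 0.025, fail to reject H₀.

z = -0.95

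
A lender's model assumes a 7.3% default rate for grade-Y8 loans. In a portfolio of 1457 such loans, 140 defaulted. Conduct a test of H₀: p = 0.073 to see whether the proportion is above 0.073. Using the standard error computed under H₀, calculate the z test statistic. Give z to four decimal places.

p̂ = 140/1457 = 0.096088.
SE = √(p₀(1−p₀)/n) = √(0.067671/1457) = 0.006815.
z = (0.096088 − 0.073)/0.006815 = 0.023088/0.006815 = 3.3878.
p-value = P(Z > 3.388) ≈ 0.0004.

z = 3.3878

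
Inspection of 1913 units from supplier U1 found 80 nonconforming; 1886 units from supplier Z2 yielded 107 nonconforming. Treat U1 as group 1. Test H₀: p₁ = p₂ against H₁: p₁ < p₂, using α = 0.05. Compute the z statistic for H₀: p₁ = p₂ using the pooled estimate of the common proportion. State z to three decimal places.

z = -2.125

p̂₁ = 80/1913 = 0.041819, p̂₂ = 107/1886 = 0.056734.
Pooled p̂ = (80+107)/(1913+1886) = 187/3799 = 0.049223.
SE = √(p̂(1−p̂)(1/n₁+1/n₂)) = √(0.049223·0.950777·0.00105296) = √(4.92792e-05) = 0.007020.
z = (0.041819 − 0.056734)/0.007020 = -0.014915/0.007020 = -2.125.
p-value = P(Z < -2.125) ≈ 0.0168, so at α = 0.05 we reject H₀.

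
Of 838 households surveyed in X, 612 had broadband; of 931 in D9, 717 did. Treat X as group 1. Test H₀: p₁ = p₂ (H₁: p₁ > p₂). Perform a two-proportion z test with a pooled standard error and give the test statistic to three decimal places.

p̂₁ = 612/838 = 0.73031, p̂₂ = 717/931 = 0.77014.
Pooled p̂ = (612+717)/(838+931) = 1329/1769 = 0.75127.
SE = √(p̂(1−p̂)(1/n₁+1/n₂)) = √(0.75127·0.24873·0.00226743) = √(0.000423698) = 0.02058.
z = (0.73031 − 0.77014)/0.02058 = -0.03983/0.02058 = -1.935.
p-value = P(Z > -1.935) ≈ 0.9735.

z = -1.935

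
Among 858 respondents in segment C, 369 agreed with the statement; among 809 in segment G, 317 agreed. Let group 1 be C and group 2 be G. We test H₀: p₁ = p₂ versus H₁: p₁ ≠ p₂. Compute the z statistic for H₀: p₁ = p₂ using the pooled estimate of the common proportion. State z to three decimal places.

z = 1.585

p̂₁ = 369/858 = 0.43007, p̂₂ = 317/809 = 0.39184.
Pooled p̂ = (369+317)/(858+809) = 686/1667 = 0.41152.
SE = √(0.242171 × 0.0024016) = 0.02412.
z = (0.43007 − 0.39184)/0.02412 = 0.03823/0.02412 = 1.585.
p-value = 2·P(Z > 1.585) ≈ 0.1129.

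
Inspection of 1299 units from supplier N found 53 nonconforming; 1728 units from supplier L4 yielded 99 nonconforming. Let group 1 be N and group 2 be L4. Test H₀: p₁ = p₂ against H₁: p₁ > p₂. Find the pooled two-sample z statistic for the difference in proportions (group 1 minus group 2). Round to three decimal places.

p̂₁ = 53/1299 ≈ 0.04080, p̂₂ = 99/1728 ≈ 0.05729.
Pooled p̂ = (53+99)/(1299+1728) = 152/3027 = 0.05021.
SE = √(p̂(1−p̂)(1/n₁+1/n₂)) = √(0.05021·0.94979·0.00134853) = √(6.43156e-05) = 0.00802.
z = (0.04080 − 0.05729)/0.00802 = -0.01649/0.00802 = -2.056.

z = -2.056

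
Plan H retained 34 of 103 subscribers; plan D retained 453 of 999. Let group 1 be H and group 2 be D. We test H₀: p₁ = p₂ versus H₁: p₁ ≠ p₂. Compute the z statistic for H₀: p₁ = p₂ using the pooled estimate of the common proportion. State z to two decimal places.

z = -2.40

p̂₁ = 34/103 ≈ 0.3301, p̂₂ = 453/999 ≈ 0.4535.
Pooled p̂ = (34+453)/(103+999) = 487/1102 = 0.4419.
SE = √(p̂(1−p̂)(1/n₁+1/n₂)) = √(0.4419·0.5581·0.0107097) = √(0.00264131) = 0.0514.
z = (0.3301 − 0.4535)/0.0514 = -0.1234/0.0514 = -2.40.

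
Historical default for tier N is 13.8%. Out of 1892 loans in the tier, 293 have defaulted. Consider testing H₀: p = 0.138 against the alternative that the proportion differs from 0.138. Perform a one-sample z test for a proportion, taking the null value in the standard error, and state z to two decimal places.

p̂ = 293/1892 ≈ 0.15486.
Under H₀, SE = √(0.138·0.862/1892) = √(6.28732e-05) = 0.00793.
z = (0.15486 − 0.138)/0.00793 = 0.01686/0.00793 = 2.13.

z = 2.13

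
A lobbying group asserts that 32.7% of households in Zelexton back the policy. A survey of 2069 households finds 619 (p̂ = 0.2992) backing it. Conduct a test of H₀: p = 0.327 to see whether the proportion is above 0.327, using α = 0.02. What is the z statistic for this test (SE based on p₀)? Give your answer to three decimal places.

p̂ = 619/2069 = 0.29918.
Standard error under H₀: √(0.327×0.673/2069) = 0.01031.
z = (0.29918 − 0.327)/0.01031 = -0.02782/0.01031 = -2.698.
p-value = P(Z > -2.698) ≈ 0.9965; since p > α = 0.02, fail to reject H₀.

z = -2.698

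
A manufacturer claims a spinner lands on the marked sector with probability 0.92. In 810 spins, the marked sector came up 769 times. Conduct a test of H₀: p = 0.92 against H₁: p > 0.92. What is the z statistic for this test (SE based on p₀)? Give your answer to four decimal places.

p̂ = 769/810 = 0.9493827.
SE = √(p₀(1−p₀)/n) = √(0.0736/810) = 0.0095323.
z = (0.9493827 − 0.92)/0.0095323 = 0.0293827/0.0095323 = 3.0824.

z = 3.0824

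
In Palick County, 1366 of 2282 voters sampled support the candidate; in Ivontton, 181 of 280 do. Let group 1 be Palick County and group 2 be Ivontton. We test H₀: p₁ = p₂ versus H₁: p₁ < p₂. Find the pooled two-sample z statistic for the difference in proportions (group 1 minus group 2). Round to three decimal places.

p̂₁ = 1366/2282 = 0.59860, p̂₂ = 181/280 = 0.64643.
Pooled p̂ = (1366+181)/(2282+280) = 1547/2562 = 0.60383.
SE = √(p̂(1−p̂)(1/n₁+1/n₂)) = √(0.60383·0.39617·0.00400964) = √(0.000959188) = 0.03097.
z = (0.59860 − 0.64643)/0.03097 = -0.04783/0.03097 = -1.544.
p-value = P(Z < -1.544) ≈ 0.0612.

z = -1.544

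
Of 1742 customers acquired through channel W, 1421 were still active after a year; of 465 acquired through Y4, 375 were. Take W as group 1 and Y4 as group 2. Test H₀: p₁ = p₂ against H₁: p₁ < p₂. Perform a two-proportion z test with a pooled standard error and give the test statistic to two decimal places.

p̂₁ = 1421/1742 ≈ 0.81573, p̂₂ = 375/465 ≈ 0.80645.
Pooled p̂ = (1421+375)/(1742+465) = 1796/2207 = 0.81377.
SE = √(p̂(1−p̂)(1/n₁+1/n₂)) = √(0.81377·0.18623·0.00272459) = √(0.0004129) = 0.02032.
z = (0.81573 − 0.80645)/0.02032 = 0.00928/0.02032 = 0.46.
p-value = P(Z < 0.457) ≈ 0.6760.

z = 0.46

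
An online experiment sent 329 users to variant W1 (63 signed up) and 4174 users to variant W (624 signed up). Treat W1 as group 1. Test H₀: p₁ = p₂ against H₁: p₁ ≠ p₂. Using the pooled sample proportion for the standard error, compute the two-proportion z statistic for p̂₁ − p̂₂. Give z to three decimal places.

p̂₁ = 63/329 ≈ 0.19149, p̂₂ = 624/4174 ≈ 0.14950.
Pooled p̂ = (63+624)/(329+4174) = 687/4503 = 0.15256.
SE = √(p̂(1−p̂)(1/n₁+1/n₂)) = √(0.15256·0.84744·0.00327909) = √(0.00042395) = 0.02059.
z = (0.19149 − 0.14950)/0.02059 = 0.04199/0.02059 = 2.039.

z = 2.039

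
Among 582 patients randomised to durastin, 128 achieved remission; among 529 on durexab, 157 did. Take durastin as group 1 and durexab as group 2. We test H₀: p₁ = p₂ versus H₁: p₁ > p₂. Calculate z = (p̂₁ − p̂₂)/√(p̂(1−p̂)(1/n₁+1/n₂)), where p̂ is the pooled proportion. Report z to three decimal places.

p̂₁ = 128/582 = 0.21993, p̂₂ = 157/529 = 0.29679.
Pooled p̂ = (128+157)/(582+529) = 285/1111 = 0.25653.
SE = √(0.19072 × 0.00360857) = 0.02623.
z = (0.21993 − 0.29679)/0.02623 = -0.07686/0.02623 = -2.930.
p-value = P(Z > -2.930) ≈ 0.9983.

z = -2.930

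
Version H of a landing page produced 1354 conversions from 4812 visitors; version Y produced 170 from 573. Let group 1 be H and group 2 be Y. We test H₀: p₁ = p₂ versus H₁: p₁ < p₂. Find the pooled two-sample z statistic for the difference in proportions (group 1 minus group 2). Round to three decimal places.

z = -0.769

p̂₁ = 1354/4812 ≈ 0.281380, p̂₂ = 170/573 ≈ 0.296684.
Pooled p̂ = (1354+170)/(4812+573) = 1524/5385 = 0.283008.
SE = √(p̂(1−p̂)(1/n₁+1/n₂)) = √(0.283008·0.716992·0.00195301) = √(0.000396295) = 0.019907.
z = (0.281380 − 0.296684)/0.019907 = -0.015304/0.019907 = -0.769.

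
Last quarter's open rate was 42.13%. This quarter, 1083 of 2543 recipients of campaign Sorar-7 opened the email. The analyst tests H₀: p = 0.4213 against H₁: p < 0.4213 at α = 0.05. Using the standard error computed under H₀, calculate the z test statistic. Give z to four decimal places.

p̂ = 1083/2543 = 0.425875.
Standard error under H₀: √(0.4213×0.5787/2543) = 0.009792.
z = (0.425875 − 0.4213)/0.009792 = 0.004575/0.009792 = 0.4672.
p-value = P(Z < 0.467) ≈ 0.6798; since p > α = 0.05, fail to reject H₀.

z = 0.4672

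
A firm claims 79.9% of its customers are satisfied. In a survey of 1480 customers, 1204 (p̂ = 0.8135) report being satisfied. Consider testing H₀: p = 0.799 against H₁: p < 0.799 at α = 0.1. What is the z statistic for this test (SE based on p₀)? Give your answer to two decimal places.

z = 1.39

p̂ = 1204/1480 ≈ 0.8135.
Standard error under H₀: √(0.799×0.201/1480) = 0.0104.
z = (0.8135 − 0.799)/0.0104 = 0.0145/0.0104 = 1.39.
p-value = P(Z < 1.393) ≈ 0.9182. With α = 0.1, fail to reject H₀.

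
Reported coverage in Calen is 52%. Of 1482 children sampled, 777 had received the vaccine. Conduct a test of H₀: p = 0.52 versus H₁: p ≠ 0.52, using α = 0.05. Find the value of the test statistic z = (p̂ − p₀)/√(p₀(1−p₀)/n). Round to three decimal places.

p̂ = 777/1482 = 0.52429.
Standard error under H₀: √(0.52×0.48/1482) = 0.01298.
z = (0.52429 − 0.52)/0.01298 = 0.00429/0.01298 = 0.331.
Two-sided p-value ≈ 2·Φ(−0.331) = 0.7409; since p > α = 0.05, fail to reject H₀.

z = 0.331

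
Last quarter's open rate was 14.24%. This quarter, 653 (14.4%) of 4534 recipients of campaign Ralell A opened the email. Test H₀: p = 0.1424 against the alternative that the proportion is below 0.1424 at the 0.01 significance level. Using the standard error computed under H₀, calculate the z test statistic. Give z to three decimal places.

p̂ = 653/4534 = 0.144023.
Standard error under H₀: √(0.1424×0.8576/4534) = 0.005190.
z = (0.144023 − 0.1424)/0.005190 = 0.001623/0.005190 = 0.313.
p-value = P(Z < 0.313) ≈ 0.6228. With α = 0.01, fail to reject H₀.

z = 0.313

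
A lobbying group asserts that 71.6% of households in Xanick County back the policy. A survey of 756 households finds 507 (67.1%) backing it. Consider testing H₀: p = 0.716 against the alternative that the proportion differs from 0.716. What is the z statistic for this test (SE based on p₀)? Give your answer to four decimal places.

z = -2.7661

p̂ = 507/756 = 0.6706349.
SE = √(p₀(1−p₀)/n) = √(0.20334/756) = 0.0164004.
z = (0.6706349 − 0.716)/0.0164004 = -0.0453651/0.0164004 = -2.7661.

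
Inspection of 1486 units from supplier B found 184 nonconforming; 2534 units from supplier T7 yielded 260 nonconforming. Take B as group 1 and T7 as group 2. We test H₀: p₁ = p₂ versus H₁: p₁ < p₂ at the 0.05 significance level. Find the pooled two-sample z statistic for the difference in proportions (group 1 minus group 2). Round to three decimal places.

p̂₁ = 184/1486 ≈ 0.12382, p̂₂ = 260/2534 ≈ 0.10260.
Pooled p̂ = (184+260)/(1486+2534) = 444/4020 = 0.11045.
SE = √(0.0982491 × 0.00106758) = 0.01024.
z = (0.12382 − 0.10260)/0.01024 = 0.02122/0.01024 = 2.072.
p-value = P(Z < 2.072) ≈ 0.9809, so at α = 0.05 we fail to reject H₀.

z = 2.072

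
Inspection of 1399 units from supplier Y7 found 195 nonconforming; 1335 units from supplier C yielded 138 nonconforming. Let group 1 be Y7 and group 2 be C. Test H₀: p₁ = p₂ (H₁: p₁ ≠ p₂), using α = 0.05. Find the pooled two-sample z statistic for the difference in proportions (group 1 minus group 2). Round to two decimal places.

z = 2.88

p̂₁ = 195/1399 ≈ 0.1394, p̂₂ = 138/1335 ≈ 0.1034.
Pooled p̂ = (195+138)/(1399+1335) = 333/2734 = 0.1218.
SE = √(0.106964 × 0.00146386) = 0.0125.
z = (0.1394 − 0.1034)/0.0125 = 0.0360/0.0125 = 2.88.
p-value = 2·P(Z > 2.878) ≈ 0.0040. With α = 0.05, reject H₀.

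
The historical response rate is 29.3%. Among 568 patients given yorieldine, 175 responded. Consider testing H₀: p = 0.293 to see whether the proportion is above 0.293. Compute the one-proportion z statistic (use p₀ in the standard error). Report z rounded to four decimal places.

z = 0.7906

p̂ = 175/568 ≈ 0.308099.
Under H₀, SE = √(0.293·0.707/568) = √(0.000364702) = 0.019097.
z = (0.308099 − 0.293)/0.019097 = 0.015099/0.019097 = 0.7906.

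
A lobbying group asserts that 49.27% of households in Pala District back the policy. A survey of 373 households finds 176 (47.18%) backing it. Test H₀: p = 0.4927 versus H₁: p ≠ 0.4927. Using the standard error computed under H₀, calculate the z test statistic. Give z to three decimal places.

p̂ = 176/373 ≈ 0.47185.
Standard error under H₀: √(0.4927×0.5073/373) = 0.02589.
z = (0.47185 − 0.4927)/0.02589 = -0.02085/0.02589 = -0.805.
p-value = 2·P(Z > 0.805) ≈ 0.4206.

z = -0.805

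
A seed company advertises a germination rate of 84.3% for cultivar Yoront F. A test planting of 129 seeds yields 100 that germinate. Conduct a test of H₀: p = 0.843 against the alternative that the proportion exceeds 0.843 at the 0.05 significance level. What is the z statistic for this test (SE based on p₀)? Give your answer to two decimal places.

z = -2.12

p̂ = 100/129 = 0.7752.
SE = √(p₀(1−p₀)/n) = √(0.13235/129) = 0.0320.
z = (0.7752 − 0.843)/0.0320 = -0.0678/0.0320 = -2.12.
p-value = P(Z > -2.117) ≈ 0.9829, so at α = 0.05 we fail to reject H₀.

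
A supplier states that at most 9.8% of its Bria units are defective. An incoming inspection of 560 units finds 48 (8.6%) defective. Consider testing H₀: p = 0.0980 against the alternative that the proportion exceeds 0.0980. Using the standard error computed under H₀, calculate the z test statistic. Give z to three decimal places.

z = -0.978

p̂ = 48/560 = 0.085714.
Standard error under H₀: √(0.098×0.902/560) = 0.012564.
z = (0.085714 − 0.098)/0.012564 = -0.012286/0.012564 = -0.978.
p-value = P(Z > -0.978) ≈ 0.8359.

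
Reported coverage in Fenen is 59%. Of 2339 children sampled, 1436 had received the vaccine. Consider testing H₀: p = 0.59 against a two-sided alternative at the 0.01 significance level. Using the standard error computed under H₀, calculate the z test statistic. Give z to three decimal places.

p̂ = 1436/2339 = 0.61394.
Under H₀, SE = √(0.59·0.41/2339) = √(0.00010342) = 0.01017.
z = (0.61394 − 0.59)/0.01017 = 0.02394/0.01017 = 2.354.
p-value = 2·P(Z > 2.354) ≈ 0.0186; since p > α = 0.01, fail to reject H₀.

z = 2.354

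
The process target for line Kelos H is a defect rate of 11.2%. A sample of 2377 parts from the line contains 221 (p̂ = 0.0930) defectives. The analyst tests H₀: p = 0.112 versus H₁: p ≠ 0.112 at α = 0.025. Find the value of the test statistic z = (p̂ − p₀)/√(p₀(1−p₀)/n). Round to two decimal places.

z = -2.94

p̂ = 221/2377 ≈ 0.09297.
Under H₀, SE = √(0.112·0.888/2377) = √(4.1841e-05) = 0.00647.
z = (0.09297 − 0.112)/0.00647 = -0.01903/0.00647 = -2.94.
p-value = 2·P(Z > 2.941) ≈ 0.0033; since p < α = 0.025, reject H₀.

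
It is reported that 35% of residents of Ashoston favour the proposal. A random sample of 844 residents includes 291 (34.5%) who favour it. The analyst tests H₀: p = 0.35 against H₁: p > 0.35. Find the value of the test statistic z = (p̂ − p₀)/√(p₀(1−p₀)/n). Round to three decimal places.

z = -0.318

p̂ = 291/844 = 0.344787.
Standard error under H₀: √(0.35×0.65/844) = 0.016418.
z = (0.344787 − 0.35)/0.016418 = -0.005213/0.016418 = -0.318.
p-value = P(Z > -0.318) ≈ 0.6246.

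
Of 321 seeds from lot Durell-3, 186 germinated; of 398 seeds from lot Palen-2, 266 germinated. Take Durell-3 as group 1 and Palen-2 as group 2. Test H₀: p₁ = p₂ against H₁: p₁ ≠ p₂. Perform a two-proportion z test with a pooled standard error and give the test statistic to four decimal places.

p̂₁ = 186/321 ≈ 0.579439, p̂₂ = 266/398 ≈ 0.668342.
Pooled p̂ = (186+266)/(321+398) = 452/719 = 0.628651.
SE = √(0.233449 × 0.00562783) = 0.036247.
z = (0.579439 − 0.668342)/0.036247 = -0.088903/0.036247 = -2.4527.
Two-sided p-value ≈ 2·Φ(−2.453) = 0.0142.

z = -2.4527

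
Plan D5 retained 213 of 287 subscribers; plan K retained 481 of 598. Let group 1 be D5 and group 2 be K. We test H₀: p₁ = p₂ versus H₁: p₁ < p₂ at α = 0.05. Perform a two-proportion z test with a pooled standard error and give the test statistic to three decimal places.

z = -2.105

p̂₁ = 213/287 = 0.74216, p̂₂ = 481/598 = 0.80435.
Pooled p̂ = (213+481)/(287+598) = 694/885 = 0.78418.
SE = √(0.169241 × 0.00515656) = 0.02954.
z = (0.74216 − 0.80435)/0.02954 = -0.06219/0.02954 = -2.105.
p-value = P(Z < -2.105) ≈ 0.0176. With α = 0.05, reject H₀.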